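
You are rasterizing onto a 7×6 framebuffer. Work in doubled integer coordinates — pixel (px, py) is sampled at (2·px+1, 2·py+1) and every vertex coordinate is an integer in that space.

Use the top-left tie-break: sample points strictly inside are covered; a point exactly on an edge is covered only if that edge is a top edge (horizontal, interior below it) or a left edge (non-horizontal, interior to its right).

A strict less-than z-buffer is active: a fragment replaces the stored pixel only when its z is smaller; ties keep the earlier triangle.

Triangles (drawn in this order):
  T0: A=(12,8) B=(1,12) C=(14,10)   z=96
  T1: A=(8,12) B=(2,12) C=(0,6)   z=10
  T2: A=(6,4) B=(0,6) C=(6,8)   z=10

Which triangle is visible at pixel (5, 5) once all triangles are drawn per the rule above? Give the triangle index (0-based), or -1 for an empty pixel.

T0:
  2·area = 30  (B↔C swapped to make it positive)
  edge (12, 8)→(14, 10): d=(2,2) right/bottom  bias=-1
  edge (14, 10)→(1, 12): d=(-13,2) right/bottom  bias=-1
  edge (1, 12)→(12, 8): d=(11,-4) top-left  bias=+0
    (2,0)@(5, 1): e=[0,135,-105] → ·  [on edge]
    (3,1)@(7, 3): e=[0,105,-75] → ·  [on edge]
    (4,2)@(9, 5): e=[0,75,-45] → ·  [on edge]
    (5,3)@(11, 7): e=[0,45,-15] → ·  [on edge]
    (5,4)@(11, 9): e=[4,19,7] → #
    (6,4)@(13, 9): e=[0,15,15] → ·  [on edge]
    (2,5)@(5, 11): e=[20,5,5] → #
    (3,5)@(7, 11): e=[16,1,13] → #
    (4,5)@(9, 11): e=[12,-3,21] → ·
    (5,5)@(11, 11): e=[8,-7,29] → ·
  covered (3 px):
    · · · · · · ·
    · · · · · · ·
    · · · · · · ·
    · · · · · · ·
    · · · · · # ·
    · · # # · · ·
T1:
  2·area = 36
  edge (8, 12)→(2, 12): d=(-6,0) right/bottom  bias=-1
  edge (2, 12)→(0, 6): d=(-2,-6) top-left  bias=+0
  edge (0, 6)→(8, 12): d=(8,6) right/bottom  bias=-1
    (0,3)@(1, 7): e=[30,4,2] → #
    (1,3)@(3, 7): e=[30,16,-10] → ·
    (0,4)@(1, 9): e=[18,0,18] → #  [on edge]
    (1,4)@(3, 9): e=[18,12,6] → #
    (2,4)@(5, 9): e=[18,24,-6] → ·
    (0,5)@(1, 11): e=[6,-4,34] → ·
    (1,5)@(3, 11): e=[6,8,22] → #
    (2,5)@(5, 11): e=[6,20,10] → #
    (3,5)@(7, 11): e=[6,32,-2] → ·
  covered (5 px):
    · · · · · · ·
    · · · · · · ·
    · · · · · · ·
    # · · · · · ·
    # # · · · · ·
    · # # · · · ·
T2:
  2·area = 24  (B↔C swapped to make it positive)
  edge (6, 4)→(6, 8): d=(0,4) right/bottom  bias=-1
  edge (6, 8)→(0, 6): d=(-6,-2) top-left  bias=+0
  edge (0, 6)→(6, 4): d=(6,-2) top-left  bias=+0
    (4,1)@(9, 3): e=[-12,36,0] → ·  [on edge]
    (1,2)@(3, 5): e=[12,12,0] → #  [on edge]
    (2,2)@(5, 5): e=[4,16,4] → #
    (3,2)@(7, 5): e=[-4,20,8] → ·
    (1,3)@(3, 7): e=[12,0,12] → #  [on edge]
    (3,3)@(7, 7): e=[-4,8,20] → ·
    (1,4)@(3, 9): e=[12,-12,24] → ·
    (2,4)@(5, 9): e=[4,-8,28] → ·
    (4,4)@(9, 9): e=[-12,0,36] → ·  [on edge]
  covered (4 px):
    · · · · · · ·
    · · · · · · ·
    · # # · · · ·
    · # # · · · ·
    · · · · · · ·
    · · · · · · ·

Z-buffer (winner per pixel, '.' = empty):
  . . . . . . .
  . . . . . . .
  . 2 2 . . . .
  1 2 2 . . . .
  1 1 . . . 0 .
  . 1 1 0 . . .

Result: -1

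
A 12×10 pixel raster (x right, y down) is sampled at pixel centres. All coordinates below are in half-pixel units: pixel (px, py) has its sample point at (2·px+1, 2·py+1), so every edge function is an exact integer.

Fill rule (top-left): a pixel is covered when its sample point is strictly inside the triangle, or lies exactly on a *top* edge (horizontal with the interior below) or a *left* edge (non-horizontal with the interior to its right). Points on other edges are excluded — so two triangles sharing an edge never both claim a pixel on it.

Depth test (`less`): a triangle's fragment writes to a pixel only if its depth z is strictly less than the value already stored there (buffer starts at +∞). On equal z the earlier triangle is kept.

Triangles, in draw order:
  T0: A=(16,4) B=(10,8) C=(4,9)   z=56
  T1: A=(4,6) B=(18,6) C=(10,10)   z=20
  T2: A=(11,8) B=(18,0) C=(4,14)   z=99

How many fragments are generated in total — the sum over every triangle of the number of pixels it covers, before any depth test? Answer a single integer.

T0:
  2·area = 18
  edge (16, 4)→(10, 8): d=(-6,4) right/bottom  bias=-1
  edge (10, 8)→(4, 9): d=(-6,1) right/bottom  bias=-1
  edge (4, 9)→(16, 4): d=(12,-5) top-left  bias=+0
    (4,3)@(9, 7): e=[10,7,1] → █
    (5,3)@(11, 7): e=[2,5,11] → █
    (6,3)@(13, 7): e=[-6,3,21] → ·
    (4,4)@(9, 9): e=[-2,-5,25] → ·
    (5,4)@(11, 9): e=[-10,-7,35] → ·
  covered (2 px):
    · · · · · · · · · · · ·
    · · · · · · · · · · · ·
    · · · · · · · · · · · ·
    · · · · █ █ · · · · · ·
    · · · · · · · · · · · ·
    · · · · · · · · · · · ·
    · · · · · · · · · · · ·
    · · · · · · · · · · · ·
    · · · · · · · · · · · ·
    · · · · · · · · · · · ·
T1:
  2·area = 56
  edge (4, 6)→(18, 6): d=(14,0) top-left  bias=+0
  edge (18, 6)→(10, 10): d=(-8,4) right/bottom  bias=-1
  edge (10, 10)→(4, 6): d=(-6,-4) top-left  bias=+0
    (3,3)@(7, 7): e=[14,36,6] → █
    (4,3)@(9, 7): e=[14,28,14] → █
    (5,3)@(11, 7): e=[14,20,22] → █
    (6,3)@(13, 7): e=[14,12,30] → █
    (7,3)@(15, 7): e=[14,4,38] → █
    (8,3)@(17, 7): e=[14,-4,46] → ·
    (3,4)@(7, 9): e=[42,20,-6] → ·
    (4,4)@(9, 9): e=[42,12,2] → █
    (6,4)@(13, 9): e=[42,-4,18] → ·
    (7,4)@(15, 9): e=[42,-12,26] → ·
    (4,5)@(9, 11): e=[70,-4,-10] → ·
    (5,5)@(11, 11): e=[70,-12,-2] → ·
  covered (7 px):
    · · · · · · · · · · · ·
    · · · · · · · · · · · ·
    · · · · · · · · · · · ·
    · · · █ █ █ █ █ · · · ·
    · · · · █ █ · · · · · ·
    · · · · · · · · · · · ·
    · · · · · · · · · · · ·
    · · · · · · · · · · · ·
    · · · · · · · · · · · ·
    · · · · · · · · · · · ·
T2:
  2·area = 14  (B↔C swapped to make it positive)
  edge (11, 8)→(4, 14): d=(-7,6) right/bottom  bias=-1
  edge (4, 14)→(18, 0): d=(14,-14) top-left  bias=+0
  edge (18, 0)→(11, 8): d=(-7,8) right/bottom  bias=-1
    (8,0)@(17, 1): e=[13,0,1] → █  [on edge]
    (9,0)@(19, 1): e=[1,28,-15] → ·
    (7,1)@(15, 3): e=[11,0,3] → █  [on edge]
    (8,1)@(17, 3): e=[-1,28,-13] → ·
    (6,2)@(13, 5): e=[9,0,5] → █  [on edge]
    (7,2)@(15, 5): e=[-3,28,-11] → ·
    (5,3)@(11, 7): e=[7,0,7] → █  [on edge]
    (6,3)@(13, 7): e=[-5,28,-9] → ·
    (4,4)@(9, 9): e=[5,0,9] → █  [on edge]
    (5,4)@(11, 9): e=[-7,28,-7] → ·
    (3,5)@(7, 11): e=[3,0,11] → █  [on edge]
    (4,5)@(9, 11): e=[-9,28,-5] → ·
    (2,6)@(5, 13): e=[1,0,13] → █  [on edge]
    (1,7)@(3, 15): e=[-1,0,15] → ·  [on edge]
    (0,8)@(1, 17): e=[-3,0,17] → ·  [on edge]
  covered (7 px):
    · · · · · · · · █ · · ·
    · · · · · · · █ · · · ·
    · · · · · · █ · · · · ·
    · · · · · █ · · · · · ·
    · · · · █ · · · · · · ·
    · · · █ · · · · · · · ·
    · · █ · · · · · · · · ·
    · · · · · · · · · · · ·
    · · · · · · · · · · · ·
    · · · · · · · · · · · ·

Final: 16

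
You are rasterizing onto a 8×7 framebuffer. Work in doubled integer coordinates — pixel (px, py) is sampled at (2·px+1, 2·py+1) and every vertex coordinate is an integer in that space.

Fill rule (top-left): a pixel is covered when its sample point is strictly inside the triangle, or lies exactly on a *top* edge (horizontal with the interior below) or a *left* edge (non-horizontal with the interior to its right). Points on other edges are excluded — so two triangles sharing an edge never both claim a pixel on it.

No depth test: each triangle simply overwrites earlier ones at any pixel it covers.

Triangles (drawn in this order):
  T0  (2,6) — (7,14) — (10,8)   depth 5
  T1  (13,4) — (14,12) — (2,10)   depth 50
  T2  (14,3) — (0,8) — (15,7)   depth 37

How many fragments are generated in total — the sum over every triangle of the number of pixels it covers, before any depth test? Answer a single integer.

T0:
  2·area = 54  (B↔C swapped to make it positive)
  edge (2, 6)→(10, 8): d=(8,2) right/bottom  bias=-1
  edge (10, 8)→(7, 14): d=(-3,6) right/bottom  bias=-1
  edge (7, 14)→(2, 6): d=(-5,-8) top-left  bias=+0
    (1,3)@(3, 7): e=[6,45,3] → #
    (2,3)@(5, 7): e=[2,33,19] → #
    (3,3)@(7, 7): e=[-2,21,35] → ·
    (1,4)@(3, 9): e=[22,39,-7] → ·
    (2,4)@(5, 9): e=[18,27,9] → #
    (3,4)@(7, 9): e=[14,15,25] → #
    (4,4)@(9, 9): e=[10,3,41] → #
    (5,4)@(11, 9): e=[6,-9,57] → ·
    (2,5)@(5, 11): e=[34,21,-1] → ·
    (3,5)@(7, 11): e=[30,9,15] → #
    (4,5)@(9, 11): e=[26,-3,31] → ·
    (3,6)@(7, 13): e=[46,3,5] → #
  covered (7 px):
    · · · · · · · ·
    · · · · · · · ·
    · · · · · · · ·
    · # # · · · · ·
    · · # # # · · ·
    · · · # · · · ·
    · · · # · · · ·
T1:
  2·area = 94
  edge (13, 4)→(14, 12): d=(1,8) right/bottom  bias=-1
  edge (14, 12)→(2, 10): d=(-12,-2) top-left  bias=+0
  edge (2, 10)→(13, 4): d=(11,-6) top-left  bias=+0
    (6,2)@(13, 5): e=[1,82,11] → #
    (7,2)@(15, 5): e=[-15,86,23] → ·
    (4,3)@(9, 7): e=[35,50,9] → #
    (5,3)@(11, 7): e=[19,54,21] → #
    (7,3)@(15, 7): e=[-13,62,45] → ·
    (2,4)@(5, 9): e=[69,18,7] → #
    (3,4)@(7, 9): e=[53,22,19] → #
    (7,4)@(15, 9): e=[-11,38,67] → ·
    (2,5)@(5, 11): e=[71,-6,29] → ·
    (3,5)@(7, 11): e=[55,-2,41] → ·
    (4,5)@(9, 11): e=[39,2,53] → #
    (7,5)@(15, 11): e=[-9,14,89] → ·
  covered (12 px):
    · · · · · · · ·
    · · · · · · · ·
    · · · · · · # ·
    · · · · # # # ·
    · · # # # # # ·
    · · · · # # # ·
    · · · · · · · ·
T2:
  2·area = 61  (B↔C swapped to make it positive)
  edge (14, 3)→(15, 7): d=(1,4) right/bottom  bias=-1
  edge (15, 7)→(0, 8): d=(-15,1) right/bottom  bias=-1
  edge (0, 8)→(14, 3): d=(14,-5) top-left  bias=+0
    (4,2)@(9, 5): e=[22,36,3] → #
    (5,2)@(11, 5): e=[14,34,13] → #
    (6,2)@(13, 5): e=[6,32,23] → #
    (7,2)@(15, 5): e=[-2,30,33] → ·
    (1,3)@(3, 7): e=[48,12,1] → #
    (2,3)@(5, 7): e=[40,10,11] → #
    (3,3)@(7, 7): e=[32,8,21] → #
    (7,3)@(15, 7): e=[0,0,61] → ·  [on edge]
    (1,4)@(3, 9): e=[50,-18,29] → ·
    (2,4)@(5, 9): e=[42,-20,39] → ·
    (3,4)@(7, 9): e=[34,-22,49] → ·
    (4,4)@(9, 9): e=[26,-24,59] → ·
  covered (9 px):
    · · · · · · · ·
    · · · · · · · ·
    · · · · # # # ·
    · # # # # # # ·
    · · · · · · · ·
    · · · · · · · ·
    · · · · · · · ·

Final: 28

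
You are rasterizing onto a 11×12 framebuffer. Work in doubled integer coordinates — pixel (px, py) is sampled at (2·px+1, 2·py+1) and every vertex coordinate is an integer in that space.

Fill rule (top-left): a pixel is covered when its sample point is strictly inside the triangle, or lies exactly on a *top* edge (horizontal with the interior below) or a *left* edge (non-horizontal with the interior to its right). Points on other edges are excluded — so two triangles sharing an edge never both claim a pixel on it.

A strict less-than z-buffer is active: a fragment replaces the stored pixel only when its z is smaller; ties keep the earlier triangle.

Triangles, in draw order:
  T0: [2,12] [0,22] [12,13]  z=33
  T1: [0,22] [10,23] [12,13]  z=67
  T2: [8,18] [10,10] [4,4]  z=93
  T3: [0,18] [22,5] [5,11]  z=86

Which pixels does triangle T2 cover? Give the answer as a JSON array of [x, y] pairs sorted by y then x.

T0:
  2·area = 102  (B↔C swapped to make it positive)
  edge (2, 12)→(12, 13): d=(10,1) right/bottom  bias=-1
  edge (12, 13)→(0, 22): d=(-12,9) right/bottom  bias=-1
  edge (0, 22)→(2, 12): d=(2,-10) top-left  bias=+0
    (1,3)@(3, 7): e=[-51,153,0] → .  [on edge]
    (1,6)@(3, 13): e=[9,81,12] → X
    (2,6)@(5, 13): e=[7,63,32] → X
    (3,6)@(7, 13): e=[5,45,52] → X
    (4,6)@(9, 13): e=[3,27,72] → X
    (5,6)@(11, 13): e=[1,9,92] → X
    (6,6)@(13, 13): e=[-1,-9,112] → .
    (1,7)@(3, 15): e=[29,57,16] → X
    (5,7)@(11, 15): e=[21,-15,96] → .
    (0,8)@(1, 17): e=[51,51,0] → X  [on edge]
    (3,8)@(7, 17): e=[45,-3,60] → .
    (4,8)@(9, 17): e=[43,-21,80] → .
  covered (15 px):
    . . . . . . . . . . .
    . . . . . . . . . . .
    . . . . . . . . . . .
    . . . . . . . . . . .
    . . . . . . . . . . .
    . . . . . . . . . . .
    . X X X X X . . . . .
    . X X X X . . . . . .
    X X X . . . . . . . .
    X X . . . . . . . . .
    X . . . . . . . . . .
    . . . . . . . . . . .
T1:
  2·area = 102  (B↔C swapped to make it positive)
  edge (0, 22)→(12, 13): d=(12,-9) top-left  bias=+0
  edge (12, 13)→(10, 23): d=(-2,10) right/bottom  bias=-1
  edge (10, 23)→(0, 22): d=(-10,-1) top-left  bias=+0
    (5,7)@(11, 15): e=[15,6,81] → X
    (6,7)@(13, 15): e=[33,-14,83] → .
    (3,8)@(7, 17): e=[3,42,57] → X
    (4,8)@(9, 17): e=[21,22,59] → X
    (6,8)@(13, 17): e=[57,-18,63] → .
    (2,9)@(5, 19): e=[9,58,35] → X
    (5,9)@(11, 19): e=[63,-2,41] → .
    (1,10)@(3, 21): e=[15,74,13] → X
    (5,10)@(11, 21): e=[87,-6,21] → .
    (1,11)@(3, 23): e=[39,70,-7] → .
    (2,11)@(5, 23): e=[57,50,-5] → .
    (3,11)@(7, 23): e=[75,30,-3] → .
  covered (11 px):
    . . . . . . . . . . .
    . . . . . . . . . . .
    . . . . . . . . . . .
    . . . . . . . . . . .
    . . . . . . . . . . .
    . . . . . . . . . . .
    . . . . . . . . . . .
    . . . . . X . . . . .
    . . . X X X . . . . .
    . . X X X . . . . . .
    . X X X X . . . . . .
    . . . . . . . . . . .
T2:
  2·area = 60  (B↔C swapped to make it positive)
  edge (8, 18)→(4, 4): d=(-4,-14) top-left  bias=+0
  edge (4, 4)→(10, 10): d=(6,6) right/bottom  bias=-1
  edge (10, 10)→(8, 18): d=(-2,8) right/bottom  bias=-1
    (0,0)@(1, 1): e=[-30,0,90] → .  [on edge]
    (1,1)@(3, 3): e=[-10,0,70] → .  [on edge]
    (2,2)@(5, 5): e=[10,0,50] → .  [on edge]
    (2,3)@(5, 7): e=[2,12,46] → X
    (3,3)@(7, 7): e=[30,0,30] → .  [on edge]
    (2,4)@(5, 9): e=[-6,24,42] → .
    (3,4)@(7, 9): e=[22,12,26] → X
    (4,4)@(9, 9): e=[50,0,10] → .  [on edge]
    (3,5)@(7, 11): e=[14,24,22] → X
    (4,5)@(9, 11): e=[42,12,6] → X
    (5,5)@(11, 11): e=[70,0,-10] → .  [on edge]
    (3,6)@(7, 13): e=[6,36,18] → X
    (6,6)@(13, 13): e=[90,0,-30] → .  [on edge]
    (7,7)@(15, 15): e=[110,0,-50] → .  [on edge]
    (8,8)@(17, 17): e=[130,0,-70] → .  [on edge]
    (9,9)@(19, 19): e=[150,0,-90] → .  [on edge]
    (10,10)@(21, 21): e=[170,0,-110] → .  [on edge]
  covered (6 px):
    . . . . . . . . . . .
    . . . . . . . . . . .
    . . . . . . . . . . .
    . . X . . . . . . . .
    . . . X . . . . . . .
    . . . X X . . . . . .
    . . . X X . . . . . .
    . . . . . . . . . . .
    . . . . . . . . . . .
    . . . . . . . . . . .
    . . . . . . . . . . .
    . . . . . . . . . . .
T3:
  2·area = 89  (B↔C swapped to make it positive)
  edge (0, 18)→(5, 11): d=(5,-7) top-left  bias=+0
  edge (5, 11)→(22, 5): d=(17,-6) top-left  bias=+0
  edge (22, 5)→(0, 18): d=(-22,13) right/bottom  bias=-1
    (8,3)@(17, 7): e=[64,4,21] → X
    (9,3)@(19, 7): e=[78,16,-5] → .
    (5,4)@(11, 9): e=[32,2,55] → X
    (6,4)@(13, 9): e=[46,14,29] → X
    (7,4)@(15, 9): e=[60,26,3] → X
    (8,4)@(17, 9): e=[74,38,-23] → .
    (2,5)@(5, 11): e=[0,0,89] → X  [on edge]
    (3,5)@(7, 11): e=[14,12,63] → X
    (4,5)@(9, 11): e=[28,24,37] → X
    (6,5)@(13, 11): e=[56,48,-15] → .
    (7,5)@(15, 11): e=[70,60,-41] → .
    (2,6)@(5, 13): e=[10,34,45] → X
  covered (13 px):
    . . . . . . . . . . .
    . . . . . . . . . . .
    . . . . . . . . . . .
    . . . . . . . . X . .
    . . . . . X X X . . .
    . . X X X X . . . . .
    . . X X . . . . . . .
    . X X . . . . . . . .
    X . . . . . . . . . .
    . . . . . . . . . . .
    . . . . . . . . . . .
    . . . . . . . . . . .

Answer: [[2,3],[3,4],[3,5],[4,5],[3,6],[4,6]]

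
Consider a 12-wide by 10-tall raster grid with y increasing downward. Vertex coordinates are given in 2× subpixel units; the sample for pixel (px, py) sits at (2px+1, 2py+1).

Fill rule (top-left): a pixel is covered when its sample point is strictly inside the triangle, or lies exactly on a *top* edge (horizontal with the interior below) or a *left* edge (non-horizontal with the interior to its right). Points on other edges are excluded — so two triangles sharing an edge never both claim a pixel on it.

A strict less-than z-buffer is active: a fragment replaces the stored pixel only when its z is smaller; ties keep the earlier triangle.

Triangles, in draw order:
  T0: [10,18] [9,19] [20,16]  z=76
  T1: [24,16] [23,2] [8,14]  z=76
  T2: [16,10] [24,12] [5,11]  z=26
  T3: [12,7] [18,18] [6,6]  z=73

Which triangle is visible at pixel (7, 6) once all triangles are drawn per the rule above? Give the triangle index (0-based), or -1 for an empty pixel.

T0:
  2·area = 8  (B↔C swapped to make it positive)
  edge (10, 18)→(20, 16): d=(10,-2) top-left  bias=+0
  edge (20, 16)→(9, 19): d=(-11,3) right/bottom  bias=-1
  edge (9, 19)→(10, 18): d=(1,-1) top-left  bias=+0
    (11,2)@(23, 5): e=[-104,112,0] → ·  [on edge]
    (10,3)@(21, 7): e=[-88,96,0] → ·  [on edge]
    (9,4)@(19, 9): e=[-72,80,0] → ·  [on edge]
    (8,5)@(17, 11): e=[-56,64,0] → ·  [on edge]
    (7,6)@(15, 13): e=[-40,48,0] → ·  [on edge]
    (6,7)@(13, 15): e=[-24,32,0] → ·  [on edge]
    (5,8)@(11, 17): e=[-8,16,0] → ·  [on edge]
    (7,8)@(15, 17): e=[0,4,4] → #  [on edge]
    (8,8)@(17, 17): e=[4,-2,6] → ·
    (2,9)@(5, 19): e=[0,12,-4] → ·  [on edge]
    (4,9)@(9, 19): e=[8,0,0] → ·  [on edge]
    (7,9)@(15, 19): e=[20,-18,6] → ·
  covered (1 px):
    · · · · · · · · · · · ·
    · · · · · · · · · · · ·
    · · · · · · · · · · · ·
    · · · · · · · · · · · ·
    · · · · · · · · · · · ·
    · · · · · · · · · · · ·
    · · · · · · · · · · · ·
    · · · · · · · · · · · ·
    · · · · · · · # · · · ·
    · · · · · · · · · · · ·
T1:
  2·area = 222  (B↔C swapped to make it positive)
  edge (24, 16)→(8, 14): d=(-16,-2) top-left  bias=+0
  edge (8, 14)→(23, 2): d=(15,-12) top-left  bias=+0
  edge (23, 2)→(24, 16): d=(1,14) right/bottom  bias=-1
    (11,1)@(23, 3): e=[206,15,1] → #
    (10,2)@(21, 5): e=[170,21,31] → #
    (8,3)@(17, 7): e=[130,3,89] → #
    (9,3)@(19, 7): e=[134,27,61] → #
    (7,4)@(15, 9): e=[94,9,119] → #
    (6,5)@(13, 11): e=[58,15,149] → #
    (5,6)@(11, 13): e=[22,21,179] → #
    (5,7)@(11, 15): e=[-10,51,181] → ·
    (6,7)@(13, 15): e=[-6,75,153] → ·
    (7,7)@(15, 15): e=[-2,99,125] → ·
    (8,7)@(17, 15): e=[2,123,97] → #
    (8,8)@(17, 17): e=[-30,153,99] → ·
  covered (29 px):
    · · · · · · · · · · · ·
    · · · · · · · · · · · #
    · · · · · · · · · · # #
    · · · · · · · · # # # #
    · · · · · · · # # # # #
    · · · · · · # # # # # #
    · · · · · # # # # # # #
    · · · · · · · · # # # #
    · · · · · · · · · · · ·
    · · · · · · · · · · · ·
T2:
  2·area = 30
  edge (16, 10)→(24, 12): d=(8,2) right/bottom  bias=-1
  edge (24, 12)→(5, 11): d=(-19,-1) top-left  bias=+0
  edge (5, 11)→(16, 10): d=(11,-1) top-left  bias=+0
    (2,5)@(5, 11): e=[30,0,0] → #  [on edge]
    (3,5)@(7, 11): e=[26,2,2] → #
    (4,5)@(9, 11): e=[22,4,4] → #
    (5,5)@(11, 11): e=[18,6,6] → #
    (6,5)@(13, 11): e=[14,8,8] → #
    (7,5)@(15, 11): e=[10,10,10] → #
    (8,5)@(17, 11): e=[6,12,12] → #
    (9,5)@(19, 11): e=[2,14,14] → #
    (10,5)@(21, 11): e=[-2,16,16] → ·
    (2,6)@(5, 13): e=[46,-38,22] → ·
    (3,6)@(7, 13): e=[42,-36,24] → ·
    (4,6)@(9, 13): e=[38,-34,26] → ·
  covered (8 px):
    · · · · · · · · · · · ·
    · · · · · · · · · · · ·
    · · · · · · · · · · · ·
    · · · · · · · · · · · ·
    · · · · · · · · · · · ·
    · · # # # # # # # # · ·
    · · · · · · · · · · · ·
    · · · · · · · · · · · ·
    · · · · · · · · · · · ·
    · · · · · · · · · · · ·
T3:
  2·area = 60
  edge (12, 7)→(18, 18): d=(6,11) right/bottom  bias=-1
  edge (18, 18)→(6, 6): d=(-12,-12) top-left  bias=+0
  edge (6, 6)→(12, 7): d=(6,1) right/bottom  bias=-1
    (0,0)@(1, 1): e=[85,0,-25] → ·  [on edge]
    (1,1)@(3, 3): e=[75,0,-15] → ·  [on edge]
    (2,2)@(5, 5): e=[65,0,-5] → ·  [on edge]
    (3,3)@(7, 7): e=[55,0,5] → #  [on edge]
    (4,3)@(9, 7): e=[33,24,3] → #
    (5,3)@(11, 7): e=[11,48,1] → #
    (6,3)@(13, 7): e=[-11,72,-1] → ·
    (3,4)@(7, 9): e=[67,-24,17] → ·
    (4,4)@(9, 9): e=[45,0,15] → #  [on edge]
    (6,4)@(13, 9): e=[1,48,11] → #
    (7,4)@(15, 9): e=[-21,72,9] → ·
    (4,5)@(9, 11): e=[57,-24,27] → ·
    (5,5)@(11, 11): e=[35,0,25] → #  [on edge]
    (6,6)@(13, 13): e=[25,0,35] → #  [on edge]
    (7,7)@(15, 15): e=[15,0,45] → #  [on edge]
    (8,8)@(17, 17): e=[5,0,55] → #  [on edge]
    (9,9)@(19, 19): e=[-5,0,65] → ·  [on edge]
  covered (12 px):
    · · · · · · · · · · · ·
    · · · · · · · · · · · ·
    · · · · · · · · · · · ·
    · · · # # # · · · · · ·
    · · · · # # # · · · · ·
    · · · · · # # · · · · ·
    · · · · · · # # · · · ·
    · · · · · · · # · · · ·
    · · · · · · · · # · · ·
    · · · · · · · · · · · ·

Z-buffer (winner per pixel, '.' = empty):
  . . . . . . . . . . . .
  . . . . . . . . . . . 1
  . . . . . . . . . . 1 1
  . . . 3 3 3 . . 1 1 1 1
  . . . . 3 3 3 1 1 1 1 1
  . . 2 2 2 2 2 2 2 2 1 1
  . . . . . 1 3 3 1 1 1 1
  . . . . . . . 3 1 1 1 1
  . . . . . . . 0 3 . . .
  . . . . . . . . . . . .

Answer: 3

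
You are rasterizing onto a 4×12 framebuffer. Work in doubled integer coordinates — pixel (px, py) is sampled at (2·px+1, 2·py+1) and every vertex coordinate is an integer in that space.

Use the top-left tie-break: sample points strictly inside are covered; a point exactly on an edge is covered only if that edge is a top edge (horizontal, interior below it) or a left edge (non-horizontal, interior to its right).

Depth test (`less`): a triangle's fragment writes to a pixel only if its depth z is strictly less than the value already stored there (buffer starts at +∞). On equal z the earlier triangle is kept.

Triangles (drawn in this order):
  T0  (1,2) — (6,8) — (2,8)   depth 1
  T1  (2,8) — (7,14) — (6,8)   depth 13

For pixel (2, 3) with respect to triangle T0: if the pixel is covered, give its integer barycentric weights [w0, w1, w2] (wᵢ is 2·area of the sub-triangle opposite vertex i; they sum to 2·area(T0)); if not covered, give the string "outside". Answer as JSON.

T0:
  2·area = 24
  edge (1, 2)→(6, 8): d=(5,6) right/bottom  bias=-1
  edge (6, 8)→(2, 8): d=(-4,0) right/bottom  bias=-1
  edge (2, 8)→(1, 2): d=(-1,-6) top-left  bias=+0
    (1,2)@(3, 5): e=[3,12,9] → X
    (2,2)@(5, 5): e=[-9,12,21] → .
    (1,3)@(3, 7): e=[13,4,7] → X
    (2,3)@(5, 7): e=[1,4,19] → X
    (3,3)@(7, 7): e=[-11,4,31] → .
    (1,4)@(3, 9): e=[23,-4,5] → .
    (2,4)@(5, 9): e=[11,-4,17] → .
  covered (3 px):
    . . . .
    . . . .
    . X . .
    . X X .
    . . . .
    . . . .
    . . . .
    . . . .
    . . . .
    . . . .
    . . . .
    . . . .
T1:
  2·area = 24  (B↔C swapped to make it positive)
  edge (2, 8)→(6, 8): d=(4,0) top-left  bias=+0
  edge (6, 8)→(7, 14): d=(1,6) right/bottom  bias=-1
  edge (7, 14)→(2, 8): d=(-5,-6) top-left  bias=+0
    (1,4)@(3, 9): e=[4,19,1] → X
    (2,4)@(5, 9): e=[4,7,13] → X
    (3,4)@(7, 9): e=[4,-5,25] → .
    (1,5)@(3, 11): e=[12,21,-9] → .
    (2,5)@(5, 11): e=[12,9,3] → X
    (3,5)@(7, 11): e=[12,-3,15] → .
    (2,6)@(5, 13): e=[20,11,-7] → .
  covered (3 px):
    . . . .
    . . . .
    . . . .
    . . . .
    . X X .
    . . X .
    . . . .
    . . . .
    . . . .
    . . . .
    . . . .
    . . . .

Answer: [4,19,1]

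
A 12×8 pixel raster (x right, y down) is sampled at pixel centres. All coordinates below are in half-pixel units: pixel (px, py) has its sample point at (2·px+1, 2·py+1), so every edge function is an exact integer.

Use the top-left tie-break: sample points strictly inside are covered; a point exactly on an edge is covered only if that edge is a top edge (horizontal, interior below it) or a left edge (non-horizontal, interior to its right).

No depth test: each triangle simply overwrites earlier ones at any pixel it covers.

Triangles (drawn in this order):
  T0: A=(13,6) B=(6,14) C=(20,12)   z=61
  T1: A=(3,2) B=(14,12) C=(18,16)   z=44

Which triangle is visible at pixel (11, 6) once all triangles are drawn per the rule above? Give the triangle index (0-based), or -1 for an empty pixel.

T0:
  2·area = 98  (B↔C swapped to make it positive)
  edge (13, 6)→(20, 12): d=(7,6) right/bottom  bias=-1
  edge (20, 12)→(6, 14): d=(-14,2) right/bottom  bias=-1
  edge (6, 14)→(13, 6): d=(7,-8) top-left  bias=+0
    (6,3)@(13, 7): e=[7,84,7] → X
    (7,3)@(15, 7): e=[-5,80,23] → .
    (5,4)@(11, 9): e=[33,60,5] → X
    (7,4)@(15, 9): e=[9,52,37] → X
    (8,4)@(17, 9): e=[-3,48,53] → .
    (4,5)@(9, 11): e=[59,36,3] → X
    (8,5)@(17, 11): e=[11,20,67] → X
    (9,5)@(19, 11): e=[-1,16,83] → .
    (3,6)@(7, 13): e=[85,12,1] → X
    (6,6)@(13, 13): e=[49,0,49] → .  [on edge]
    (7,6)@(15, 13): e=[37,-4,65] → .
    (8,6)@(17, 13): e=[25,-8,81] → .
  covered (12 px):
    . . . . . . . . . . . .
    . . . . . . . . . . . .
    . . . . . . . . . . . .
    . . . . . . X . . . . .
    . . . . . X X X . . . .
    . . . . X X X X X . . .
    . . . X X X . . . . . .
    . . . . . . . . . . . .
T1:
  2·area = 4
  edge (3, 2)→(14, 12): d=(11,10) right/bottom  bias=-1
  edge (14, 12)→(18, 16): d=(4,4) right/bottom  bias=-1
  edge (18, 16)→(3, 2): d=(-15,-14) top-left  bias=+0
    (1,0)@(3, 1): e=[-11,0,15] → .  [on edge]
    (2,1)@(5, 3): e=[-9,0,13] → .  [on edge]
    (3,2)@(7, 5): e=[-7,0,11] → .  [on edge]
    (4,3)@(9, 7): e=[-5,0,9] → .  [on edge]
    (5,4)@(11, 9): e=[-3,0,7] → .  [on edge]
    (6,5)@(13, 11): e=[-1,0,5] → .  [on edge]
    (7,6)@(15, 13): e=[1,0,3] → .  [on edge]
    (8,7)@(17, 15): e=[3,0,1] → .  [on edge]
  covered (0 px):
    . . . . . . . . . . . .
    . . . . . . . . . . . .
    . . . . . . . . . . . .
    . . . . . . . . . . . .
    . . . . . . . . . . . .
    . . . . . . . . . . . .
    . . . . . . . . . . . .
    . . . . . . . . . . . .

Z-buffer (winner per pixel, '.' = empty):
  . . . . . . . . . . . .
  . . . . . . . . . . . .
  . . . . . . . . . . . .
  . . . . . . 0 . . . . .
  . . . . . 0 0 0 . . . .
  . . . . 0 0 0 0 0 . . .
  . . . 0 0 0 . . . . . .
  . . . . . . . . . . . .

Answer: -1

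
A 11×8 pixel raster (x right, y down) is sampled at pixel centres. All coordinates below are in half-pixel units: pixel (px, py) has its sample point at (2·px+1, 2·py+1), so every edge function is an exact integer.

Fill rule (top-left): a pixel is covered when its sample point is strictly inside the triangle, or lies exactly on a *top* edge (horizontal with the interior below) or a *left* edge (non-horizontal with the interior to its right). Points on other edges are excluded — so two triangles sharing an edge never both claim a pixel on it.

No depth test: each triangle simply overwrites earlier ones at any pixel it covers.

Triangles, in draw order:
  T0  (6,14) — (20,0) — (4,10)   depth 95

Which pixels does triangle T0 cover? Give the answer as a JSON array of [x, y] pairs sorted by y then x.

T0:
  2·area = 84  (B↔C swapped to make it positive)
  edge (6, 14)→(4, 10): d=(-2,-4) top-left  bias=+0
  edge (4, 10)→(20, 0): d=(16,-10) top-left  bias=+0
  edge (20, 0)→(6, 14): d=(-14,14) right/bottom  bias=-1
    (9,0)@(19, 1): e=[78,6,0] → ·  [on edge]
    (8,1)@(17, 3): e=[66,18,0] → ·  [on edge]
    (6,2)@(13, 5): e=[46,10,28] → #
    (7,2)@(15, 5): e=[54,30,0] → ·  [on edge]
    (4,3)@(9, 7): e=[26,2,56] → #
    (5,3)@(11, 7): e=[34,22,28] → #
    (6,3)@(13, 7): e=[42,42,0] → ·  [on edge]
    (3,4)@(7, 9): e=[14,14,56] → #
    (5,4)@(11, 9): e=[30,54,0] → ·  [on edge]
    (2,5)@(5, 11): e=[2,26,56] → #
    (4,5)@(9, 11): e=[18,66,0] → ·  [on edge]
    (2,6)@(5, 13): e=[-2,58,28] → ·
    (3,6)@(7, 13): e=[6,78,0] → ·  [on edge]
    (2,7)@(5, 15): e=[-6,90,0] → ·  [on edge]
  covered (7 px):
    · · · · · · · · · · ·
    · · · · · · · · · · ·
    · · · · · · # · · · ·
    · · · · # # · · · · ·
    · · · # # · · · · · ·
    · · # # · · · · · · ·
    · · · · · · · · · · ·
    · · · · · · · · · · ·

Result: [[6,2],[4,3],[5,3],[3,4],[4,4],[2,5],[3,5]]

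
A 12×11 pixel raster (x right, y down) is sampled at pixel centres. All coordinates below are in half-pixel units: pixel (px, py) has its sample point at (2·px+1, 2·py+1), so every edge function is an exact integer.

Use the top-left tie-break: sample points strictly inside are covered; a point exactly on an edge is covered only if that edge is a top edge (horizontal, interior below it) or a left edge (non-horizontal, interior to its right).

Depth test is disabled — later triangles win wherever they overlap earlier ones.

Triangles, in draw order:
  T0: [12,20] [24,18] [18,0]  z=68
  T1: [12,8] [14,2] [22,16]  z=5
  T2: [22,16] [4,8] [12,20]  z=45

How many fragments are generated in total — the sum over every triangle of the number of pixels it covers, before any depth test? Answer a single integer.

T0:
  2·area = 228  (B↔C swapped to make it positive)
  edge (12, 20)→(18, 0): d=(6,-20) top-left  bias=+0
  edge (18, 0)→(24, 18): d=(6,18) right/bottom  bias=-1
  edge (24, 18)→(12, 20): d=(-12,2) right/bottom  bias=-1
    (9,1)@(19, 3): e=[38,0,190] → ·  [on edge]
    (8,2)@(17, 5): e=[10,48,170] → #
    (9,2)@(19, 5): e=[50,12,166] → #
    (10,2)@(21, 5): e=[90,-24,162] → ·
    (8,3)@(17, 7): e=[22,60,146] → #
    (10,3)@(21, 7): e=[102,-12,138] → ·
    (8,4)@(17, 9): e=[34,72,122] → #
    (10,4)@(21, 9): e=[114,0,114] → ·  [on edge]
    (7,5)@(15, 11): e=[6,120,102] → #
    (10,5)@(21, 11): e=[126,12,90] → #
    (11,5)@(23, 11): e=[166,-24,86] → ·
    (7,6)@(15, 13): e=[18,132,78] → #
    (11,7)@(23, 15): e=[190,0,38] → ·  [on edge]
  covered (27 px):
    · · · · · · · · · · · ·
    · · · · · · · · · · · ·
    · · · · · · · · # # · ·
    · · · · · · · · # # · ·
    · · · · · · · · # # · ·
    · · · · · · · # # # # ·
    · · · · · · · # # # # ·
    · · · · · · · # # # # ·
    · · · · · · # # # # # #
    · · · · · · # # # · · ·
    · · · · · · · · · · · ·
T1:
  2·area = 76
  edge (12, 8)→(14, 2): d=(2,-6) top-left  bias=+0
  edge (14, 2)→(22, 16): d=(8,14) right/bottom  bias=-1
  edge (22, 16)→(12, 8): d=(-10,-8) top-left  bias=+0
    (6,2)@(13, 5): e=[0,38,38] → #  [on edge]
    (7,2)@(15, 5): e=[12,10,54] → #
    (8,2)@(17, 5): e=[24,-18,70] → ·
    (6,3)@(13, 7): e=[4,54,18] → #
    (8,3)@(17, 7): e=[28,-2,50] → ·
    (6,4)@(13, 9): e=[8,70,-2] → ·
    (7,4)@(15, 9): e=[20,42,14] → #
    (8,4)@(17, 9): e=[32,14,30] → #
    (9,4)@(19, 9): e=[44,-14,46] → ·
    (5,5)@(11, 11): e=[0,114,-38] → ·  [on edge]
    (7,5)@(15, 11): e=[24,58,-6] → ·
    (8,5)@(17, 11): e=[36,30,10] → #
    (4,8)@(9, 17): e=[0,190,-114] → ·  [on edge]
  covered (10 px):
    · · · · · · · · · · · ·
    · · · · · · · · · · · ·
    · · · · · · # # · · · ·
    · · · · · · # # · · · ·
    · · · · · · · # # · · ·
    · · · · · · · · # # · ·
    · · · · · · · · · # · ·
    · · · · · · · · · · # ·
    · · · · · · · · · · · ·
    · · · · · · · · · · · ·
    · · · · · · · · · · · ·
T2:
  2·area = 152  (B↔C swapped to make it positive)
  edge (22, 16)→(12, 20): d=(-10,4) right/bottom  bias=-1
  edge (12, 20)→(4, 8): d=(-8,-12) top-left  bias=+0
  edge (4, 8)→(22, 16): d=(18,8) right/bottom  bias=-1
    (2,4)@(5, 9): e=[138,4,10] → #
    (3,4)@(7, 9): e=[130,28,-6] → ·
    (2,5)@(5, 11): e=[118,-12,46] → ·
    (3,5)@(7, 11): e=[110,12,30] → #
    (4,5)@(9, 11): e=[102,36,14] → #
    (5,5)@(11, 11): e=[94,60,-2] → ·
    (3,6)@(7, 13): e=[90,-4,66] → ·
    (4,6)@(9, 13): e=[82,20,50] → #
    (5,6)@(11, 13): e=[74,44,34] → #
    (6,6)@(13, 13): e=[66,68,18] → #
    (7,6)@(15, 13): e=[58,92,2] → #
    (8,6)@(17, 13): e=[50,116,-14] → ·
  covered (19 px):
    · · · · · · · · · · · ·
    · · · · · · · · · · · ·
    · · · · · · · · · · · ·
    · · · · · · · · · · · ·
    · · # · · · · · · · · ·
    · · · # # · · · · · · ·
    · · · · # # # # · · · ·
    · · · · # # # # # # · ·
    · · · · · # # # # # · ·
    · · · · · · # · · · · ·
    · · · · · · · · · · · ·

Result: 56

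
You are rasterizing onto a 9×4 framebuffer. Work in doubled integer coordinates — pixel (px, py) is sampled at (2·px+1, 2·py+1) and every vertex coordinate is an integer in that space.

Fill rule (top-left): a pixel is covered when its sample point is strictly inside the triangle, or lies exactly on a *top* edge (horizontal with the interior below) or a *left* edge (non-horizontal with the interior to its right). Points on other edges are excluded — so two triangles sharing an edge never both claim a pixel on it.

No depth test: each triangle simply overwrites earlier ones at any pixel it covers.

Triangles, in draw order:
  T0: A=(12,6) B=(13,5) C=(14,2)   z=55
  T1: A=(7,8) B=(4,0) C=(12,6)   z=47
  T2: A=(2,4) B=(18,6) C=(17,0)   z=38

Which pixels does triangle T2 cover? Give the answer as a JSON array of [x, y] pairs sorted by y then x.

T0:
  2·area = 2  (B↔C swapped to make it positive)
  edge (12, 6)→(14, 2): d=(2,-4) top-left  bias=+0
  edge (14, 2)→(13, 5): d=(-1,3) right/bottom  bias=-1
  edge (13, 5)→(12, 6): d=(-1,1) right/bottom  bias=-1
    (8,0)@(17, 1): e=[10,-8,0] → .  [on edge]
    (7,1)@(15, 3): e=[6,-4,0] → .  [on edge]
    (6,2)@(13, 5): e=[2,0,0] → .  [on edge]
    (5,3)@(11, 7): e=[-2,4,0] → .  [on edge]
  covered (0 px):
    . . . . . . . . .
    . . . . . . . . .
    . . . . . . . . .
    . . . . . . . . .
T1:
  2·area = 46
  edge (7, 8)→(4, 0): d=(-3,-8) top-left  bias=+0
  edge (4, 0)→(12, 6): d=(8,6) right/bottom  bias=-1
  edge (12, 6)→(7, 8): d=(-5,2) right/bottom  bias=-1
    (2,0)@(5, 1): e=[5,2,39] → X
    (3,0)@(7, 1): e=[21,-10,35] → .
    (2,1)@(5, 3): e=[-1,18,29] → .
    (3,1)@(7, 3): e=[15,6,25] → X
    (4,1)@(9, 3): e=[31,-6,21] → .
    (3,2)@(7, 5): e=[9,22,15] → X
    (4,2)@(9, 5): e=[25,10,11] → X
    (5,2)@(11, 5): e=[41,-2,7] → .
    (3,3)@(7, 7): e=[3,38,5] → X
    (5,3)@(11, 7): e=[35,14,-3] → .
  covered (6 px):
    . . X . . . . . .
    . . . X . . . . .
    . . . X X . . . .
    . . . X X . . . .
T2:
  2·area = 94  (B↔C swapped to make it positive)
  edge (2, 4)→(17, 0): d=(15,-4) top-left  bias=+0
  edge (17, 0)→(18, 6): d=(1,6) right/bottom  bias=-1
  edge (18, 6)→(2, 4): d=(-16,-2) top-left  bias=+0
    (7,0)@(15, 1): e=[7,13,74] → X
    (8,0)@(17, 1): e=[15,1,78] → X
    (3,1)@(7, 3): e=[5,63,26] → X
    (4,1)@(9, 3): e=[13,51,30] → X
    (5,1)@(11, 3): e=[21,39,34] → X
    (6,1)@(13, 3): e=[29,27,38] → X
    (3,2)@(7, 5): e=[35,65,-6] → .
    (4,2)@(9, 5): e=[43,53,-2] → .
    (5,2)@(11, 5): e=[51,41,2] → X
    (5,3)@(11, 7): e=[81,43,-30] → .
    (6,3)@(13, 7): e=[89,31,-26] → .
    (7,3)@(15, 7): e=[97,19,-22] → .
  covered (12 px):
    . . . . . . . X X
    . . . X X X X X X
    . . . . . X X X X
    . . . . . . . . .

Result: [[7,0],[8,0],[3,1],[4,1],[5,1],[6,1],[7,1],[8,1],[5,2],[6,2],[7,2],[8,2]]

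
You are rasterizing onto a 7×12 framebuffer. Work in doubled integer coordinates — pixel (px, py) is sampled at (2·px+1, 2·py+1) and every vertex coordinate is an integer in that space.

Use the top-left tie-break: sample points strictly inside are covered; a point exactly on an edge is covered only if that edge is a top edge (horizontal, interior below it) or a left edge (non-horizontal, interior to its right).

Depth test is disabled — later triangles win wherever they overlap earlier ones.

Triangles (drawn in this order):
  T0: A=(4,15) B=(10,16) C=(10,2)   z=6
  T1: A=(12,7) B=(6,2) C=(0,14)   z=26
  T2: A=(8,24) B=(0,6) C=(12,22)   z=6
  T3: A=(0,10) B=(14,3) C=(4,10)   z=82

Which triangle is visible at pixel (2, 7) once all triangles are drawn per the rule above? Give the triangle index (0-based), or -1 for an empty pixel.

T0:
  2·area = 84  (B↔C swapped to make it positive)
  edge (4, 15)→(10, 2): d=(6,-13) top-left  bias=+0
  edge (10, 2)→(10, 16): d=(0,14) right/bottom  bias=-1
  edge (10, 16)→(4, 15): d=(-6,-1) top-left  bias=+0
    (4,2)@(9, 5): e=[5,14,65] → X
    (5,2)@(11, 5): e=[31,-14,67] → .
    (4,3)@(9, 7): e=[17,14,53] → X
    (5,3)@(11, 7): e=[43,-14,55] → .
    (3,4)@(7, 9): e=[3,42,39] → X
    (5,4)@(11, 9): e=[55,-14,43] → .
    (3,5)@(7, 11): e=[15,42,27] → X
    (5,5)@(11, 11): e=[67,-14,31] → .
    (2,6)@(5, 13): e=[1,70,13] → X
    (5,6)@(11, 13): e=[79,-14,19] → .
    (2,7)@(5, 15): e=[13,70,1] → X
    (5,7)@(11, 15): e=[91,-14,7] → .
  covered (12 px):
    . . . . . . .
    . . . . . . .
    . . . . X . .
    . . . . X . .
    . . . X X . .
    . . . X X . .
    . . X X X . .
    . . X X X . .
    . . . . . . .
    . . . . . . .
    . . . . . . .
    . . . . . . .
T1:
  2·area = 102  (B↔C swapped to make it positive)
  edge (12, 7)→(0, 14): d=(-12,7) right/bottom  bias=-1
  edge (0, 14)→(6, 2): d=(6,-12) top-left  bias=+0
  edge (6, 2)→(12, 7): d=(6,5) right/bottom  bias=-1
    (3,1)@(7, 3): e=[83,18,1] → X
    (4,1)@(9, 3): e=[69,42,-9] → .
    (2,2)@(5, 5): e=[73,6,23] → X
    (4,2)@(9, 5): e=[45,54,3] → X
    (5,2)@(11, 5): e=[31,78,-7] → .
    (2,3)@(5, 7): e=[49,18,35] → X
    (5,3)@(11, 7): e=[7,90,5] → X
    (6,3)@(13, 7): e=[-7,114,-5] → .
    (1,4)@(3, 9): e=[39,6,57] → X
    (4,4)@(9, 9): e=[-3,78,27] → .
    (5,4)@(11, 9): e=[-17,102,17] → .
    (1,5)@(3, 11): e=[15,18,69] → X
  covered (14 px):
    . . . . . . .
    . . . X . . .
    . . X X X . .
    . . X X X X .
    . X X X . . .
    . X X . . . .
    X . . . . . .
    . . . . . . .
    . . . . . . .
    . . . . . . .
    . . . . . . .
    . . . . . . .
T2:
  2·area = 88
  edge (8, 24)→(0, 6): d=(-8,-18) top-left  bias=+0
  edge (0, 6)→(12, 22): d=(12,16) right/bottom  bias=-1
  edge (12, 22)→(8, 24): d=(-4,2) right/bottom  bias=-1
    (1,5)@(3, 11): e=[14,12,62] → X
    (2,5)@(5, 11): e=[50,-20,58] → .
    (1,6)@(3, 13): e=[-2,36,54] → .
    (2,6)@(5, 13): e=[34,4,50] → X
    (3,6)@(7, 13): e=[70,-28,46] → .
    (2,7)@(5, 15): e=[18,28,42] → X
    (3,7)@(7, 15): e=[54,-4,38] → .
    (2,8)@(5, 17): e=[2,52,34] → X
    (3,8)@(7, 17): e=[38,20,30] → X
    (4,8)@(9, 17): e=[74,-12,26] → .
    (2,9)@(5, 19): e=[-14,76,26] → .
    (3,9)@(7, 19): e=[22,44,22] → X
  covered (11 px):
    . . . . . . .
    . . . . . . .
    . . . . . . .
    . . . . . . .
    . . . . . . .
    . X . . . . .
    . . X . . . .
    . . X . . . .
    . . X X . . .
    . . . X X . .
    . . . X X X .
    . . . . X . .
T3:
  2·area = 28
  edge (0, 10)→(14, 3): d=(14,-7) top-left  bias=+0
  edge (14, 3)→(4, 10): d=(-10,7) right/bottom  bias=-1
  edge (4, 10)→(0, 10): d=(-4,0) right/bottom  bias=-1
    (5,2)@(11, 5): e=[7,1,20] → X
    (6,2)@(13, 5): e=[21,-13,20] → .
    (3,3)@(7, 7): e=[7,9,12] → X
    (4,3)@(9, 7): e=[21,-5,12] → .
    (5,3)@(11, 7): e=[35,-19,12] → .
    (1,4)@(3, 9): e=[7,17,4] → X
    (2,4)@(5, 9): e=[21,3,4] → X
    (3,4)@(7, 9): e=[35,-11,4] → .
    (1,5)@(3, 11): e=[35,-3,-4] → .
    (2,5)@(5, 11): e=[49,-17,-4] → .
  covered (4 px):
    . . . . . . .
    . . . . . . .
    . . . . . X .
    . . . X . . .
    . X X . . . .
    . . . . . . .
    . . . . . . .
    . . . . . . .
    . . . . . . .
    . . . . . . .
    . . . . . . .
    . . . . . . .

Z-buffer (winner per pixel, '.' = empty):
  . . . . . . .
  . . . 1 . . .
  . . 1 1 1 3 .
  . . 1 3 1 1 .
  . 3 3 1 0 . .
  . 2 1 0 0 . .
  1 . 2 0 0 . .
  . . 2 0 0 . .
  . . 2 2 . . .
  . . . 2 2 . .
  . . . 2 2 2 .
  . . . . 2 . .

Result: 2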